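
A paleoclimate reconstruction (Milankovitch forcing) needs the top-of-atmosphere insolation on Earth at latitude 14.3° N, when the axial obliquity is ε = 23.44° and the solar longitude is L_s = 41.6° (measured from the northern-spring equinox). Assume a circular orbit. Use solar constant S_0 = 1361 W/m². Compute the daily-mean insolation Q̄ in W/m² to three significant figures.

Q̄ ≈ 450 W/m²

Solar declination: sin δ = sin ε · sin L_s = sin 23.44° × sin 41.6° = 0.26410, so δ = +15.314°.
cos h₀ = −tan(+14.3°) tan(+15.314°) = -0.0698, h₀ = 1.6407 rad.
Bracket: h₀ sin ϕ sin δ + cos ϕ cos δ sin h₀ = 1.6407×0.24700×0.26410 + 0.96902×0.96449×0.99756 = 0.107027 + 0.932330 = 1.039357.
Q̄ = (S_0/π) × [bracket] = (1361/π) × 1.039357 = 450.3 W/m².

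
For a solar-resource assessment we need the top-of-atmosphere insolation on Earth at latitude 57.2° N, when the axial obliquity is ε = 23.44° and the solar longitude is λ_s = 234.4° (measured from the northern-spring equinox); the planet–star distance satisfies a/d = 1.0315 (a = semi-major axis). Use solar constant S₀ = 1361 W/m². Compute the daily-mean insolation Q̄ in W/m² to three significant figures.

Q̄ ≈ 73.5 W/m²

Solar declination: sin δ = sin ε · sin λ_s = sin 23.44° × sin 234.4° = -0.32344, so δ = -18.871°.
cos H₀ = −tan(+57.2°) tan(-18.871°) = 0.5304, H₀ = 1.0117 rad.
Bracket: H₀ sin φ sin δ + cos φ cos δ sin H₀ = 1.0117×0.84057×-0.32344 + 0.54171×0.94625×0.84775 = -0.275055 + 0.434551 = 0.159496.
Inverse-square distance factor (a/d)² = 1.0315² = 1.063992.
Q̄ = (S₀/π) × 1.063992 × [bracket] = (1361/π) × 1.063992 × 0.159496 = 73.52 W/m².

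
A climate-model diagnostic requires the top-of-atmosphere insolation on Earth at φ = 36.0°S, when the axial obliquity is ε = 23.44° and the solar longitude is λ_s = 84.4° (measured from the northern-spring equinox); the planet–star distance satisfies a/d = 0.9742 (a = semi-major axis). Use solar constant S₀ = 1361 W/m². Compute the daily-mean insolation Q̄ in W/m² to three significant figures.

Q̄ ≈ 170 W/m²

Solar declination: sin δ = sin ε · sin λ_s = sin 23.44° × sin 84.4° = 0.39589, so δ = +23.321°.
cos H₀ = −tan(-36.0°) tan(+23.321°) = 0.3132, H₀ = 1.2522 rad.
Bracket: H₀ sin φ sin δ + cos φ cos δ sin H₀ = 1.2522×-0.58779×0.39589 + 0.80902×0.91830×0.94968 = -0.291387 + 0.705539 = 0.414152.
Inverse-square distance factor (a/d)² = 0.9742² = 0.949066.
Q̄ = (S₀/π) × 0.949066 × [bracket] = (1361/π) × 0.949066 × 0.414152 = 170.3 W/m².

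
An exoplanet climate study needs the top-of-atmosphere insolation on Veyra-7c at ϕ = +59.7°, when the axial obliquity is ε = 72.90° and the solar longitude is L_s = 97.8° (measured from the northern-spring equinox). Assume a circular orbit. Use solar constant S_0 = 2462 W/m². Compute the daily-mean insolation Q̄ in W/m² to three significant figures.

Q̄ ≈ 2.01e+03 W/m²

Solar declination: sin δ = sin ε · sin L_s = sin 72.90° × sin 97.8° = 0.94695, so δ = +71.254°.
cos h₀ = −tan(+59.7°) tan(+71.254°) = -5.0423 ≤ −1 ⇒ polar day, h₀ = π.
Bracket: h₀ sin ϕ sin δ + cos ϕ cos δ sin h₀ = 3.1416×0.86340×0.94695 + 0.50453×0.32138×0.00000 = 2.568562 + 0.000000 = 2.568562.
Q̄ = (S_0/π) × [bracket] = (2462/π) × 2.568562 = 2013 W/m².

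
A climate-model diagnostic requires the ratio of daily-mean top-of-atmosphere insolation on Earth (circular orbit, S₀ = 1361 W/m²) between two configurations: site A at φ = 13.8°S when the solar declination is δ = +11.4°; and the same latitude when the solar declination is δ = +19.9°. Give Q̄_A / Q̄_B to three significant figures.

— Configuration A (φ=-13.8°):
cos H₀ = −tan(-13.8°) tan(+11.400°) = 0.0495, H₀ = 1.5212 rad.
Bracket: H₀ sin φ sin δ + cos φ cos δ sin H₀ = 1.5212×-0.23853×0.19766 + 0.97113×0.98027×0.99877 = -0.071721 + 0.950799 = 0.879078.
Q̄ = (S₀/π) × [bracket] = (1361/π) × 0.879078 = 380.83 W/m².
— Configuration B (φ=-13.8°):
cos H₀ = −tan(-13.8°) tan(+19.900°) = 0.0889, H₀ = 1.4818 rad.
Bracket: H₀ sin φ sin δ + cos φ cos δ sin H₀ = 1.4818×-0.23853×0.34038 + 0.97113×0.94029×0.99604 = -0.120309 + 0.909528 = 0.789219.
Q̄ = (S₀/π) × [bracket] = (1361/π) × 0.789219 = 341.91 W/m².
Ratio Q̄_A / Q̄_B = 380.83 / 341.91 = 1.114.

Q̄_A / Q̄_B ≈ 1.11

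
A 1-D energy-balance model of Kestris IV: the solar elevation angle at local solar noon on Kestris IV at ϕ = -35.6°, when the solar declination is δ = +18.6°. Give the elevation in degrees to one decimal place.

At local noon the hour angle is zero, so the zenith angle equals |ϕ − δ| = |-35.6° − (+18.600°)| = 54.200°.
Elevation = 90° − 54.200° = 35.8°.

35.8°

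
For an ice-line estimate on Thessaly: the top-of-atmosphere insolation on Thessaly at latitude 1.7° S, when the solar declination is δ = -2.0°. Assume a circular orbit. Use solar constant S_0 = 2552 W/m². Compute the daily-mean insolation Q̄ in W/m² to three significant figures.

Q̄ ≈ 813 W/m²

cos h₀ = −tan(-1.7°) tan(-2.000°) = -0.0010, h₀ = 1.5718 rad.
Bracket: h₀ sin ϕ sin δ + cos ϕ cos δ sin h₀ = 1.5718×-0.02967×-0.03490 + 0.99956×0.99939×1.00000 = 0.001628 + 0.998950 = 1.000578.
Q̄ = (S_0/π) × [bracket] = (2552/π) × 1.000578 = 812.8 W/m².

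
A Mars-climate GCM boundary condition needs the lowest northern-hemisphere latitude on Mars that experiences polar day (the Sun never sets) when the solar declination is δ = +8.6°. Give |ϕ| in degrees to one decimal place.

|ϕ| = 81.4°

Polar day requires cos h₀ = −tan ϕ tan δ ≤ −1, i.e. tan ϕ tan δ ≥ 1.
The boundary is |tan ϕ| · |tan δ| = 1, so |ϕ| = 90° − |δ| = 90° − 8.6° = 81.4° in the northern hemisphere.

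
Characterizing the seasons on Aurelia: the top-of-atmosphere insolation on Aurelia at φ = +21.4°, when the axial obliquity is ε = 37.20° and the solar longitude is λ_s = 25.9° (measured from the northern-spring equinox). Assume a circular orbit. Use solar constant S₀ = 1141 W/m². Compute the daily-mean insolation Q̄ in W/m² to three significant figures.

Solar declination: sin δ = sin ε · sin λ_s = sin 37.20° × sin 25.9° = 0.26409, so δ = +15.313°.
cos H₀ = −tan(+21.4°) tan(+15.313°) = -0.1073, H₀ = 1.6783 rad.
Bracket: H₀ sin φ sin δ + cos φ cos δ sin H₀ = 1.6783×0.36488×0.26409 + 0.93106×0.96450×0.99423 = 0.161723 + 0.892826 = 1.054549.
Q̄ = (S₀/π) × [bracket] = (1141/π) × 1.054549 = 383.0 W/m².

Q̄ ≈ 383 W/m²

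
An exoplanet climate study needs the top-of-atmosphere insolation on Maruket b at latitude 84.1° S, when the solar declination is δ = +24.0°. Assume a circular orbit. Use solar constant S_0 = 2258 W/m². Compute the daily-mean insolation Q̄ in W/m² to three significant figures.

Q̄ ≈ 0.00 W/m²

cos h₀ = −tan(-84.1°) tan(+24.000°) = 4.3084 ≥ 1 ⇒ polar night, h₀ = 0 and Q̄ = 0.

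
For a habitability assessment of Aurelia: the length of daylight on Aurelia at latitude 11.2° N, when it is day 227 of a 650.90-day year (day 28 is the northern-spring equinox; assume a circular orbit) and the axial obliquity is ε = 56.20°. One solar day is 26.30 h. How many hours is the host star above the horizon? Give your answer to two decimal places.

15.24 h

Solar longitude: λ_s = 360° × (227 − 28)/650.90 = 110.063°.
sin δ = sin 56.20° × sin 110.063° = 0.78056, so δ = +51.312°.
cos H₀ = −tan φ · tan δ = −tan(+11.2°) × tan(+51.312°) = -0.2473, so H₀ = 1.8206 rad = 104.32°.
Daylight = 2H₀/(2π) × 26.30 h = (1.8206/π) × 26.30 = 15.24 h.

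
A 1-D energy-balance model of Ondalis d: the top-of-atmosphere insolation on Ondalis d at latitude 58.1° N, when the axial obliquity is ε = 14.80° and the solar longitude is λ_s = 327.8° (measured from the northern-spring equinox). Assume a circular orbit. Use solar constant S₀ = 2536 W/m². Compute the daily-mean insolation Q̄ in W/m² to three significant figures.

Q̄ ≈ 286 W/m²

Solar declination: sin δ = sin ε · sin λ_s = sin 14.80° × sin 327.8° = -0.13612, so δ = -7.823°.
cos H₀ = −tan(+58.1°) tan(-7.823°) = 0.2207, H₀ = 1.3482 rad.
Bracket: H₀ sin φ sin δ + cos φ cos δ sin H₀ = 1.3482×0.84897×-0.13612 + 0.52844×0.99069×0.97533 = -0.155800 + 0.510605 = 0.354805.
Q̄ = (S₀/π) × [bracket] = (2536/π) × 0.354805 = 286.4 W/m².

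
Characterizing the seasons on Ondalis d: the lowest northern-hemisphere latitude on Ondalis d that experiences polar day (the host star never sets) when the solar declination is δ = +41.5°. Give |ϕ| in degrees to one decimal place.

Polar day requires cos h₀ = −tan ϕ tan δ ≤ −1, i.e. tan ϕ tan δ ≥ 1.
The boundary is |tan ϕ| · |tan δ| = 1, so |ϕ| = 90° − |δ| = 90° − 41.5° = 48.5° in the northern hemisphere.

|ϕ| = 48.5°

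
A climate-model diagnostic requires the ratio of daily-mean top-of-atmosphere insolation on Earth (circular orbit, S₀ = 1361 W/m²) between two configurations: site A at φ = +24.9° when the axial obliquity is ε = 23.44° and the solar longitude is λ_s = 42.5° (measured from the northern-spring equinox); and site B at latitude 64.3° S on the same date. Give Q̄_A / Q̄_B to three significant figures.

Q̄_A / Q̄_B ≈ 9.65

— Configuration A (φ=+24.9°):
Solar declination: sin δ = sin ε · sin λ_s = sin 23.44° × sin 42.5° = 0.26874, so δ = +15.589°.
cos H₀ = −tan(+24.9°) tan(+15.589°) = -0.1295, H₀ = 1.7007 rad.
Bracket: H₀ sin φ sin δ + cos φ cos δ sin H₀ = 1.7007×0.42104×0.26874 + 0.90704×0.96321×0.99158 = 0.192435 + 0.866314 = 1.058749.
Q̄ = (S₀/π) × [bracket] = (1361/π) × 1.058749 = 458.67 W/m².
— Configuration B (φ=-64.3°):
cos H₀ = −tan(-64.3°) tan(+15.589°) = 0.5797, H₀ = 0.9524 rad.
Bracket: H₀ sin φ sin δ + cos φ cos δ sin H₀ = 0.9524×-0.90108×0.26874 + 0.43366×0.96321×0.81481 = -0.230630 + 0.340351 = 0.109721.
Q̄ = (S₀/π) × [bracket] = (1361/π) × 0.109721 = 47.533 W/m².
Ratio Q̄_A / Q̄_B = 458.67 / 47.533 = 9.650.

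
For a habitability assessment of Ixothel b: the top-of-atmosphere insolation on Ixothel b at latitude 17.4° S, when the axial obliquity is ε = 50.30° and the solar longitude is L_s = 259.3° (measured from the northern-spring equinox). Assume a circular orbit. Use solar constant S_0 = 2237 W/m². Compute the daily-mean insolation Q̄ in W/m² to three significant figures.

Q̄ ≈ 727 W/m²

Solar declination: sin δ = sin ε · sin L_s = sin 50.30° × sin 259.3° = -0.75602, so δ = -49.115°.
cos h₀ = −tan(-17.4°) tan(-49.115°) = -0.3620, h₀ = 1.9412 rad.
Bracket: h₀ sin ϕ sin δ + cos ϕ cos δ sin h₀ = 1.9412×-0.29904×-0.75602 + 0.95424×0.65455×0.93219 = 0.438867 + 0.582244 = 1.021111.
Q̄ = (S_0/π) × [bracket] = (2237/π) × 1.021111 = 727.1 W/m².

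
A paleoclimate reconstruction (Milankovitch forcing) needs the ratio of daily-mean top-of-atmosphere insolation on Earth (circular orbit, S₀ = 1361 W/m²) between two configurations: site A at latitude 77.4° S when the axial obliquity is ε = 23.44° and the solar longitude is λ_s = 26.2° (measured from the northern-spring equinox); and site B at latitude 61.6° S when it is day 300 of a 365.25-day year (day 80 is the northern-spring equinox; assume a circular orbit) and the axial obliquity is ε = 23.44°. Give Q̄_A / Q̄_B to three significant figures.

Q̄_A / Q̄_B ≈ 0.0221

— Configuration A (φ=-77.4°):
Solar declination: sin δ = sin ε · sin λ_s = sin 23.44° × sin 26.2° = 0.17563, so δ = +10.115°.
cos H₀ = −tan(-77.4°) tan(+10.115°) = 0.7981, H₀ = 0.6466 rad.
Bracket: H₀ sin φ sin δ + cos φ cos δ sin H₀ = 0.6466×-0.97592×0.17563 + 0.21814×0.98446×0.60251 = -0.110828 + 0.129389 = 0.018561.
Q̄ = (S₀/π) × [bracket] = (1361/π) × 0.018561 = 8.0410 W/m².
— Configuration B (φ=-61.6°):
Solar longitude: λ_s = 360° × (300 − 80)/365.25 = 216.838°.
sin δ = sin 23.44° × sin 216.838° = -0.23849, so δ = -13.798°.
cos H₀ = −tan(-61.6°) tan(-13.798°) = -0.4542, H₀ = 2.0423 rad.
Bracket: H₀ sin φ sin δ + cos φ cos δ sin H₀ = 2.0423×-0.87965×-0.23849 + 0.47562×0.97114×0.89090 = 0.428449 + 0.411501 = 0.839950.
Q̄ = (S₀/π) × [bracket] = (1361/π) × 0.839950 = 363.88 W/m².
Ratio Q̄_A / Q̄_B = 8.0410 / 363.88 = 0.02210.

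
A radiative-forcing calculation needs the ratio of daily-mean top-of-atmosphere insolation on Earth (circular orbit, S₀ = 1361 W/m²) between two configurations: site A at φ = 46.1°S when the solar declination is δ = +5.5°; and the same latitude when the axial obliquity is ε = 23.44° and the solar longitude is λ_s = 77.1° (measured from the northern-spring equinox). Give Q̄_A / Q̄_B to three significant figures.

— Configuration A (φ=-46.1°):
cos H₀ = −tan(-46.1°) tan(+5.500°) = 0.1001, H₀ = 1.4706 rad.
Bracket: H₀ sin φ sin δ + cos φ cos δ sin H₀ = 1.4706×-0.72055×0.09585 + 0.69340×0.99540×0.99498 = -0.101567 + 0.686746 = 0.585179.
Q̄ = (S₀/π) × [bracket] = (1361/π) × 0.585179 = 253.51 W/m².
— Configuration B (φ=-46.1°):
Solar declination: sin δ = sin ε · sin λ_s = sin 23.44° × sin 77.1° = 0.38775, so δ = +22.814°.
cos H₀ = −tan(-46.1°) tan(+22.814°) = 0.4371, H₀ = 1.1184 rad.
Bracket: H₀ sin φ sin δ + cos φ cos δ sin H₀ = 1.1184×-0.72055×0.38775 + 0.69340×0.92177×0.89940 = -0.312473 + 0.574856 = 0.262383.
Q̄ = (S₀/π) × [bracket] = (1361/π) × 0.262383 = 113.67 W/m².
Ratio Q̄_A / Q̄_B = 253.51 / 113.67 = 2.230.

Q̄_A / Q̄_B ≈ 2.23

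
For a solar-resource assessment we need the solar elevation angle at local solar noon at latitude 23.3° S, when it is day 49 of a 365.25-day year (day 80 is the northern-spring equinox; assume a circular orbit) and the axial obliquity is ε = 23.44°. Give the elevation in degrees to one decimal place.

Solar longitude: λ_s = 360° × (49 − 80)/365.25 = -30.554°, i.e. -30.554° + 360° = 329.446°.
sin δ = sin 23.44° × sin 329.446° = -0.20222, so δ = -11.667°.
At local noon the hour angle is zero, so the zenith angle equals |φ − δ| = |-23.3° − (-11.667°)| = 11.633°.
Elevation = 90° − 11.633° = 78.4°.

78.4°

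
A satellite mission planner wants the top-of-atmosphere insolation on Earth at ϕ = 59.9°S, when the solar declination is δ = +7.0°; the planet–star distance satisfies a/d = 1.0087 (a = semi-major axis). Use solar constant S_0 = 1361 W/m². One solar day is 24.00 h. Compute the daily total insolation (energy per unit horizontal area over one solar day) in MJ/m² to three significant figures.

13.1 MJ/m²

cos h₀ = −tan(-59.9°) tan(+7.000°) = 0.2118, h₀ = 1.3574 rad.
Bracket: h₀ sin ϕ sin δ + cos ϕ cos δ sin h₀ = 1.3574×-0.86515×0.12187 + 0.50151×0.99255×0.97731 = -0.143119 + 0.486479 = 0.343360.
Inverse-square distance factor (a/d)² = 1.0087² = 1.017476.
Q̄ = (S_0/π) × 1.017476 × [bracket] = (1361/π) × 1.017476 × 0.343360 = 151.35 W/m².
Daily total = Q̄ × 24.00 h × 3600 s/h = 151.35 × 24.00 × 3600 / 10⁶ = 13.08 MJ/m².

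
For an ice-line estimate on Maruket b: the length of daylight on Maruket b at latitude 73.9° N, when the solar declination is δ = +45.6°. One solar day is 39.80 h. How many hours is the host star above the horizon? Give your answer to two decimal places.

39.80 h

Sunrise equation: cos H₀ = −tan φ · tan δ = -3.5379 ≤ −1, so the host star never sets (polar day) and H₀ = π.
Daylight = 2H₀/(2π) × 39.80 h = (3.1416/π) × 39.80 = 39.80 h.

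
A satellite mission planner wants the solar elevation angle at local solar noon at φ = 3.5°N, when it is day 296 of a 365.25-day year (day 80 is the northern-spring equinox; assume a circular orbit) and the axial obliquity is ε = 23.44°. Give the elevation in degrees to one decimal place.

74.0°

Solar longitude: λ_s = 360° × (296 − 80)/365.25 = 212.895°.
sin δ = sin 23.44° × sin 212.895° = -0.21604, so δ = -12.477°.
At local noon the hour angle is zero, so the zenith angle equals |φ − δ| = |+3.5° − (-12.477°)| = 15.977°.
Elevation = 90° − 15.977° = 74.0°.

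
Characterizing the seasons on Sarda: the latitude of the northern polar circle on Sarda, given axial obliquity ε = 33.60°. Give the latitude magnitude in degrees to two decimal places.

The polar circle is the lowest latitude that experiences at least one full rotation of continuous daylight at the northern-summer solstice; it lies at |φ| = 90° − ε = 90° − 33.60° = 56.40°.

56.40°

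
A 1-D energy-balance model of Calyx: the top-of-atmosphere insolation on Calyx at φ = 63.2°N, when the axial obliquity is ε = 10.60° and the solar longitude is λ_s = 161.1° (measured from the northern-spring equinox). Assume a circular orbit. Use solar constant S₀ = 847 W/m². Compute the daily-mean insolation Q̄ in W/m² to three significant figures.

Solar declination: sin δ = sin ε · sin λ_s = sin 10.60° × sin 161.1° = 0.05959, so δ = +3.416°.
cos H₀ = −tan(+63.2°) tan(+3.416°) = -0.1182, H₀ = 1.6892 rad.
Bracket: H₀ sin φ sin δ + cos φ cos δ sin H₀ = 1.6892×0.89259×0.05959 + 0.45088×0.99822×0.99299 = 0.089848 + 0.446922 = 0.536770.
Q̄ = (S₀/π) × [bracket] = (847/π) × 0.536770 = 144.7 W/m².

Q̄ ≈ 145 W/m²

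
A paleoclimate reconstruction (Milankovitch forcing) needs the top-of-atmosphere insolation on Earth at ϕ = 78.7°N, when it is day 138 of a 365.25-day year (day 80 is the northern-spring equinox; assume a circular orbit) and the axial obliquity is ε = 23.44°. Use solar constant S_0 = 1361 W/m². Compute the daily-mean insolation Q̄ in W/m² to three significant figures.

Q̄ ≈ 446 W/m²

Solar longitude: L_s = 360° × (138 − 80)/365.25 = 57.166°.
sin δ = sin 23.44° × sin 57.166° = 0.33424, so δ = +19.526°.
cos h₀ = −tan(+78.7°) tan(+19.526°) = -1.7748 ≤ −1 ⇒ polar day, h₀ = π.
Bracket: h₀ sin ϕ sin δ + cos ϕ cos δ sin h₀ = 3.1416×0.98061×0.33424 + 0.19595×0.94249×0.00000 = 1.029688 + 0.000000 = 1.029688.
Q̄ = (S_0/π) × [bracket] = (1361/π) × 1.029688 = 446.1 W/m².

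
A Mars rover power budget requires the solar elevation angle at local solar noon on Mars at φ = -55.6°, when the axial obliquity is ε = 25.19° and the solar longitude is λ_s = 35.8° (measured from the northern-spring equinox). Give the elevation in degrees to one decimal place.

Solar declination: sin δ = sin ε · sin λ_s = sin 25.19° × sin 35.8° = 0.24897, so δ = +14.417°.
At local noon the hour angle is zero, so the zenith angle equals |φ − δ| = |-55.6° − (+14.417°)| = 70.017°.
Elevation = 90° − 70.017° = 20.0°.

20.0°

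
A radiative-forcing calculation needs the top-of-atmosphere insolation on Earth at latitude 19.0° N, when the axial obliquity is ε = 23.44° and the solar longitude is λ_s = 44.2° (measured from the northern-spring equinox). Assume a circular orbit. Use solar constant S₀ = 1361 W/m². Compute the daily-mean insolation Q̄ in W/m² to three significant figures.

Q̄ ≈ 457 W/m²

Solar declination: sin δ = sin ε · sin λ_s = sin 23.44° × sin 44.2° = 0.27732, so δ = +16.101°.
cos H₀ = −tan(+19.0°) tan(+16.101°) = -0.0994, H₀ = 1.6703 rad.
Bracket: H₀ sin φ sin δ + cos φ cos δ sin H₀ = 1.6703×0.32557×0.27732 + 0.94552×0.96078×0.99505 = 0.150806 + 0.903940 = 1.054746.
Q̄ = (S₀/π) × [bracket] = (1361/π) × 1.054746 = 456.9 W/m².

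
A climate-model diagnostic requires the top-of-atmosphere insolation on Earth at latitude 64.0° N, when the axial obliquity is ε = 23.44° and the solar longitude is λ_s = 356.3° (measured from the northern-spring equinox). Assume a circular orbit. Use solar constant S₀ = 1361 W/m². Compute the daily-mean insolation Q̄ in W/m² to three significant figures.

Q̄ ≈ 174 W/m²

Solar declination: sin δ = sin ε · sin λ_s = sin 23.44° × sin 356.3° = -0.02567, so δ = -1.471°.
cos H₀ = −tan(+64.0°) tan(-1.471°) = 0.0526, H₀ = 1.5181 rad.
Bracket: H₀ sin φ sin δ + cos φ cos δ sin H₀ = 1.5181×0.89879×-0.02567 + 0.43837×0.99967×0.99861 = -0.035026 + 0.437616 = 0.402590.
Q̄ = (S₀/π) × [bracket] = (1361/π) × 0.402590 = 174.4 W/m².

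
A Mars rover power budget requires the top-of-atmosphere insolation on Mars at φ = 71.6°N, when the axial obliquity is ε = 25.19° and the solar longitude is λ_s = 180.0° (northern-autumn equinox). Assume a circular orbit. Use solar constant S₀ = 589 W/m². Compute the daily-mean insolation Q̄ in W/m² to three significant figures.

Solar declination: sin δ = sin ε · sin λ_s = sin 25.19° × sin 180.0° = 0.00000, so δ = +0.000°.
cos H₀ = −tan(+71.6°) tan(+0.000°) = -0.0000, H₀ = 1.5708 rad.
Bracket: H₀ sin φ sin δ + cos φ cos δ sin H₀ = 1.5708×0.94888×0.00000 + 0.31565×1.00000×1.00000 = 0.000000 + 0.315650 = 0.315650.
Q̄ = (S₀/π) × [bracket] = (589/π) × 0.315650 = 59.18 W/m².

Q̄ ≈ 59.2 W/m²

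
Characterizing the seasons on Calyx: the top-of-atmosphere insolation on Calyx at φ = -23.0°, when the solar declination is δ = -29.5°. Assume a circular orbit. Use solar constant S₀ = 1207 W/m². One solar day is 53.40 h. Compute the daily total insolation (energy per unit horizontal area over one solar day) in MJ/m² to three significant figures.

83.2 MJ/m²

cos H₀ = −tan(-23.0°) tan(-29.500°) = -0.2402, H₀ = 1.8133 rad.
Bracket: H₀ sin φ sin δ + cos φ cos δ sin H₀ = 1.8133×-0.39073×-0.49242 + 0.92050×0.87036×0.97073 = 0.348885 + 0.777716 = 1.126601.
Q̄ = (S₀/π) × [bracket] = (1207/π) × 1.126601 = 432.84 W/m².
Daily total = Q̄ × 53.40 h × 3600 s/h = 432.84 × 53.40 × 3600 / 10⁶ = 83.21 MJ/m².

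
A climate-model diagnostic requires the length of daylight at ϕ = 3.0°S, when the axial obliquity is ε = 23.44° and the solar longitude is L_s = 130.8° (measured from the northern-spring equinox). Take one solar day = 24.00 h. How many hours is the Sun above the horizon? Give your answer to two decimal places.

11.87 h

Solar declination: sin δ = sin ε · sin L_s = sin 23.44° × sin 130.8° = 0.30112, so δ = +17.525°.
cos h₀ = −tan ϕ · tan δ = −tan(-3.0°) × tan(+17.525°) = 0.0165, so h₀ = 1.5542 rad = 89.05°.
Daylight = 2h₀/(2π) × 24.00 h = (1.5542/π) × 24.00 = 11.87 h.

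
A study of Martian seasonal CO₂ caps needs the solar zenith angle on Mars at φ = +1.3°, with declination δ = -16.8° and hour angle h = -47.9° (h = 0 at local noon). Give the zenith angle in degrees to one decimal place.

cos θ_z = sin φ sin δ + cos φ cos δ cos h = -0.006557 + 0.641647 = 0.635090.
θ_z = arccos(0.635090) = 50.6°.

θ_z = 50.6°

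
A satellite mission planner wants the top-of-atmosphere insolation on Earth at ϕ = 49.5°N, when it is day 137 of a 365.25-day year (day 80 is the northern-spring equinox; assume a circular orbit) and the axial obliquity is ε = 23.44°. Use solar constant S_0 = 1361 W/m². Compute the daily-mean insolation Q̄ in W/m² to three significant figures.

Q̄ ≈ 459 W/m²

Solar longitude: L_s = 360° × (137 − 80)/365.25 = 56.181°.
sin δ = sin 23.44° × sin 56.181° = 0.33048, so δ = +19.298°.
cos h₀ = −tan(+49.5°) tan(+19.298°) = -0.4100, h₀ = 1.9932 rad.
Bracket: h₀ sin ϕ sin δ + cos ϕ cos δ sin h₀ = 1.9932×0.76041×0.33048 + 0.64945×0.94381×0.91209 = 0.500892 + 0.559072 = 1.059964.
Q̄ = (S_0/π) × [bracket] = (1361/π) × 1.059964 = 459.2 W/m².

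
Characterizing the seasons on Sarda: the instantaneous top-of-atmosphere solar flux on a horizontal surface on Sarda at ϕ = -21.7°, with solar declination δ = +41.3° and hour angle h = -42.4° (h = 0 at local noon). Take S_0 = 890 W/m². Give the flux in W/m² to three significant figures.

cos θ_z = sin ϕ sin δ + cos ϕ cos δ cos h = -0.244033 + 0.515460 = 0.271427.
Flux = S_0 · cos θ_z = 890 × 0.271427 = 241.6 W/m².

242 W/m²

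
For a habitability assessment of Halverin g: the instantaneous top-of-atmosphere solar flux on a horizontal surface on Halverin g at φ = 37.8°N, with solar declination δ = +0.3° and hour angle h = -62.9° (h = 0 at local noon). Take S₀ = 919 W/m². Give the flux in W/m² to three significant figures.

334 W/m²

cos θ_z = sin φ sin δ + cos φ cos δ cos h = 0.003209 + 0.359946 = 0.363155.
Flux = S₀ · cos θ_z = 919 × 0.363155 = 333.7 W/m².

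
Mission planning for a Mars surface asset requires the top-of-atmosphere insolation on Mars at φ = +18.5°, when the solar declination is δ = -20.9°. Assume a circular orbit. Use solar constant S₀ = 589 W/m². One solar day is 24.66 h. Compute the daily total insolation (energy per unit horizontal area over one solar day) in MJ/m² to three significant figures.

11.9 MJ/m²

cos H₀ = −tan(+18.5°) tan(-20.900°) = 0.1278, H₀ = 1.4427 rad.
Bracket: H₀ sin φ sin δ + cos φ cos δ sin H₀ = 1.4427×0.31730×-0.35674 + 0.94832×0.93420×0.99180 = -0.163304 + 0.878656 = 0.715352.
Q̄ = (S₀/π) × [bracket] = (589/π) × 0.715352 = 134.12 W/m².
Daily total = Q̄ × 24.66 h × 3600 s/h = 134.12 × 24.66 × 3600 / 10⁶ = 11.91 MJ/m².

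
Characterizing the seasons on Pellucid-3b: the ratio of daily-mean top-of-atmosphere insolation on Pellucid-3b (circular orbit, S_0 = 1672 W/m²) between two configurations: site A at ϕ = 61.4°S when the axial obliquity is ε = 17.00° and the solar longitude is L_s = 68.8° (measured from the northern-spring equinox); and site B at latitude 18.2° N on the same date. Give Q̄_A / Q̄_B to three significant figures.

Q̄_A / Q̄_B ≈ 0.141

— Configuration A (ϕ=-61.4°):
Solar declination: sin δ = sin ε · sin L_s = sin 17.00° × sin 68.8° = 0.27259, so δ = +15.818°.
cos h₀ = −tan(-61.4°) tan(+15.818°) = 0.5196, h₀ = 1.0244 rad.
Bracket: h₀ sin ϕ sin δ + cos ϕ cos δ sin h₀ = 1.0244×-0.87798×0.27259 + 0.47869×0.96213×0.85439 = -0.245168 + 0.393500 = 0.148332.
Q̄ = (S_0/π) × [bracket] = (1672/π) × 0.148332 = 78.944 W/m².
— Configuration B (ϕ=+18.2°):
cos h₀ = −tan(+18.2°) tan(+15.818°) = -0.0931, h₀ = 1.6641 rad.
Bracket: h₀ sin ϕ sin δ + cos ϕ cos δ sin h₀ = 1.6641×0.31233×0.27259 + 0.94997×0.96213×0.99565 = 0.141678 + 0.910019 = 1.051697.
Q̄ = (S_0/π) × [bracket] = (1672/π) × 1.051697 = 559.73 W/m².
Ratio Q̄_A / Q̄_B = 78.944 / 559.73 = 0.1410.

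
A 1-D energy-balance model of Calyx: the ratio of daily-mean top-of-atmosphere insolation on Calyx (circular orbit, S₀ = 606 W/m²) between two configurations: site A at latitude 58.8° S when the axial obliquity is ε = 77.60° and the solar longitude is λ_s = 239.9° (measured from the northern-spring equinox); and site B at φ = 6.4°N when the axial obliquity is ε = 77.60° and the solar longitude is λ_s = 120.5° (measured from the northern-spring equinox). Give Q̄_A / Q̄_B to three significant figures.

Q̄_A / Q̄_B ≈ 3.28

— Configuration A (φ=-58.8°):
Solar declination: sin δ = sin ε · sin λ_s = sin 77.60° × sin 239.9° = -0.84497, so δ = -57.669°.
cos H₀ = −tan(-58.8°) tan(-57.669°) = -2.6088 ≤ −1 ⇒ polar day, H₀ = π.
Bracket: H₀ sin φ sin δ + cos φ cos δ sin H₀ = 3.1416×-0.85536×-0.84497 + 0.51803×0.53481×0.00000 = 2.270603 + 0.000000 = 2.270603.
Q̄ = (S₀/π) × [bracket] = (606/π) × 2.270603 = 437.99 W/m².
— Configuration B (φ=+6.4°):
Solar declination: sin δ = sin ε · sin λ_s = sin 77.60° × sin 120.5° = 0.84153, so δ = +57.302°.
cos H₀ = −tan(+6.4°) tan(+57.302°) = -0.1747, H₀ = 1.7464 rad.
Bracket: H₀ sin φ sin δ + cos φ cos δ sin H₀ = 1.7464×0.11147×0.84153 + 0.99377×0.54021×0.98462 = 0.163822 + 0.528588 = 0.692410.
Q̄ = (S₀/π) × [bracket] = (606/π) × 0.692410 = 133.56 W/m².
Ratio Q̄_A / Q̄_B = 437.99 / 133.56 = 3.279.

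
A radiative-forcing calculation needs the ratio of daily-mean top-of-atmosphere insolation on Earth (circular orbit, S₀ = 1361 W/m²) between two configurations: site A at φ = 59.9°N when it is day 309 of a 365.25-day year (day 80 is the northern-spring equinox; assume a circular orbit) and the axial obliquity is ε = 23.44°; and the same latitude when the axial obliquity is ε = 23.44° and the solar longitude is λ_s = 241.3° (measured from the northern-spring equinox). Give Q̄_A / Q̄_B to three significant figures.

— Configuration A (φ=+59.9°):
Solar longitude: λ_s = 360° × (309 − 80)/365.25 = 225.708°.
sin δ = sin 23.44° × sin 225.708° = -0.28474, so δ = -16.543°.
cos H₀ = −tan(+59.9°) tan(-16.543°) = 0.5124, H₀ = 1.0328 rad.
Bracket: H₀ sin φ sin δ + cos φ cos δ sin H₀ = 1.0328×0.86515×-0.28474 + 0.50151×0.95861×0.85874 = -0.254423 + 0.412841 = 0.158418.
Q̄ = (S₀/π) × [bracket] = (1361/π) × 0.158418 = 68.630 W/m².
— Configuration B (φ=+59.9°):
Solar declination: sin δ = sin ε · sin λ_s = sin 23.44° × sin 241.3° = -0.34892, so δ = -20.421°.
cos H₀ = −tan(+59.9°) tan(-20.421°) = 0.6423, H₀ = 0.8733 rad.
Bracket: H₀ sin φ sin δ + cos φ cos δ sin H₀ = 0.8733×0.86515×-0.34892 + 0.50151×0.93715×0.76647 = -0.263621 + 0.360233 = 0.096612.
Q̄ = (S₀/π) × [bracket] = (1361/π) × 0.096612 = 41.854 W/m².
Ratio Q̄_A / Q̄_B = 68.630 / 41.854 = 1.640.

Q̄_A / Q̄_B ≈ 1.64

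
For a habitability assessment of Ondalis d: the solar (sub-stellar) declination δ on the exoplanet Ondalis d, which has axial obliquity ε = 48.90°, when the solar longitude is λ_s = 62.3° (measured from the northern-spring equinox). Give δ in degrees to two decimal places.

δ = +41.85°

sin δ = sin ε · sin λ_s = sin 48.90° × sin 62.3° = 0.667200.
δ = arcsin(0.667200) = +41.85°.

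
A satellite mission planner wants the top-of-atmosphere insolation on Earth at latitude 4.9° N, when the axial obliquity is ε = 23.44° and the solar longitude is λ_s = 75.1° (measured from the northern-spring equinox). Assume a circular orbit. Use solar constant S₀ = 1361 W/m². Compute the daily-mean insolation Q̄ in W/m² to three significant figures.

Q̄ ≈ 421 W/m²

Solar declination: sin δ = sin ε · sin λ_s = sin 23.44° × sin 75.1° = 0.38441, so δ = +22.607°.
cos H₀ = −tan(+4.9°) tan(+22.607°) = -0.0357, H₀ = 1.6065 rad.
Bracket: H₀ sin φ sin δ + cos φ cos δ sin H₀ = 1.6065×0.08542×0.38441 + 0.99635×0.92316×0.99936 = 0.052752 + 0.919202 = 0.971954.
Q̄ = (S₀/π) × [bracket] = (1361/π) × 0.971954 = 421.1 W/m².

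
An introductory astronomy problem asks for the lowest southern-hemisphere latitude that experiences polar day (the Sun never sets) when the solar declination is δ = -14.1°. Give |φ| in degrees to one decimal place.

Polar day requires cos H₀ = −tan φ tan δ ≤ −1, i.e. tan φ tan δ ≥ 1.
The boundary is |tan φ| · |tan δ| = 1, so |φ| = 90° − |δ| = 90° − 14.1° = 75.9° in the southern hemisphere.

|φ| = 75.9°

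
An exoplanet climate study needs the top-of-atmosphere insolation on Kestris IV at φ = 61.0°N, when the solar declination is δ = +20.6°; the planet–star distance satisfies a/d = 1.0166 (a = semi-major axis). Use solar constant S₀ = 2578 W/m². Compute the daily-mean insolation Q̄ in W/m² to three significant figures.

Q̄ ≈ 887 W/m²

cos H₀ = −tan(+61.0°) tan(+20.600°) = -0.6781, H₀ = 2.3160 rad.
Bracket: H₀ sin φ sin δ + cos φ cos δ sin H₀ = 2.3160×0.87462×0.35184 + 0.48481×0.93606×0.73497 = 0.712694 + 0.333538 = 1.046232.
Inverse-square distance factor (a/d)² = 1.0166² = 1.033476.
Q̄ = (S₀/π) × 1.033476 × [bracket] = (2578/π) × 1.033476 × 1.046232 = 887.3 W/m².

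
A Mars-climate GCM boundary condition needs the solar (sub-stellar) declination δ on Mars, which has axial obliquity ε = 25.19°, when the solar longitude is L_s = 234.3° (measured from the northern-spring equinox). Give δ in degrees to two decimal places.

sin δ = sin ε · sin L_s = sin 25.19° × sin 234.3° = -0.345640.
δ = arcsin(-0.345640) = -20.22°.

δ = -20.22°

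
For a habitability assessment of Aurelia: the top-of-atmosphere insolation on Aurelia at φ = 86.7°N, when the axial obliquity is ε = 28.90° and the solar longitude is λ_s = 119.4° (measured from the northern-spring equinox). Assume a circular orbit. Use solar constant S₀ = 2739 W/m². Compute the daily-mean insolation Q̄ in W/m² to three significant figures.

Q̄ ≈ 1.15e+03 W/m²

Solar declination: sin δ = sin ε · sin λ_s = sin 28.90° × sin 119.4° = 0.42104, so δ = +24.900°.
cos H₀ = −tan(+86.7°) tan(+24.900°) = -8.0506 ≤ −1 ⇒ polar day, H₀ = π.
Bracket: H₀ sin φ sin δ + cos φ cos δ sin H₀ = 3.1416×0.99834×0.42104 + 0.05756×0.90704×0.00000 = 1.320544 + 0.000000 = 1.320544.
Q̄ = (S₀/π) × [bracket] = (2739/π) × 1.320544 = 1151 W/m².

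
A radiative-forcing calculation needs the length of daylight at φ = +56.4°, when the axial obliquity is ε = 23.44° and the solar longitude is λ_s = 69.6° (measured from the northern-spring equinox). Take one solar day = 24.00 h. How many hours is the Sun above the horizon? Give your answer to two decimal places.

Solar declination: sin δ = sin ε · sin λ_s = sin 23.44° × sin 69.6° = 0.37284, so δ = +21.891°.
cos H₀ = −tan φ · tan δ = −tan(+56.4°) × tan(+21.891°) = -0.6048, so H₀ = 2.2203 rad = 127.21°.
Daylight = 2H₀/(2π) × 24.00 h = (2.2203/π) × 24.00 = 16.96 h.

16.96 h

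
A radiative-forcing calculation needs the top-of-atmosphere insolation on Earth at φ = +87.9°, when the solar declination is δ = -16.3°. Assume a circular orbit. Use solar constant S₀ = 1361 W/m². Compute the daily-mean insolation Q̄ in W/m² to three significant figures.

cos H₀ = −tan(+87.9°) tan(-16.300°) = 7.9747 ≥ 1 ⇒ polar night, H₀ = 0 and Q̄ = 0.

Q̄ ≈ 0.00 W/m²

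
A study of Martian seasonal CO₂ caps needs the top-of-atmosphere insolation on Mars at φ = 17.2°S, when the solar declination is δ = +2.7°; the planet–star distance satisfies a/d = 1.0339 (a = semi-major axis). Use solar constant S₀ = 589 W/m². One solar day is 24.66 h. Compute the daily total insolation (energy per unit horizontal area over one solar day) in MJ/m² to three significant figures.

cos H₀ = −tan(-17.2°) tan(+2.700°) = 0.0146, H₀ = 1.5562 rad.
Bracket: H₀ sin φ sin δ + cos φ cos δ sin H₀ = 1.5562×-0.29571×0.04711 + 0.95528×0.99889×0.99989 = -0.021679 + 0.954115 = 0.932436.
Inverse-square distance factor (a/d)² = 1.0339² = 1.068949.
Q̄ = (S₀/π) × 1.068949 × [bracket] = (589/π) × 1.068949 × 0.932436 = 186.87 W/m².
Daily total = Q̄ × 24.66 h × 3600 s/h = 186.87 × 24.66 × 3600 / 10⁶ = 16.59 MJ/m².

16.6 MJ/m²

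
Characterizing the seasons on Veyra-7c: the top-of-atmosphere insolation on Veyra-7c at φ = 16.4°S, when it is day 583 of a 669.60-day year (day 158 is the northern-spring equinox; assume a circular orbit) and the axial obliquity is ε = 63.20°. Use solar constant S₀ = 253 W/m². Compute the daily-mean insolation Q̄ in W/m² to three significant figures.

Q̄ ≈ 83.4 W/m²

Solar longitude: λ_s = 360° × (583 − 158)/669.60 = 228.495°.
sin δ = sin 63.20° × sin 228.495° = -0.66845, so δ = -41.948°.
cos H₀ = −tan(-16.4°) tan(-41.948°) = -0.2645, H₀ = 1.8385 rad.
Bracket: H₀ sin φ sin δ + cos φ cos δ sin H₀ = 1.8385×-0.28234×-0.66845 + 0.95931×0.74376×0.96438 = 0.346980 + 0.688082 = 1.035062.
Q̄ = (S₀/π) × [bracket] = (253/π) × 1.035062 = 83.36 W/m².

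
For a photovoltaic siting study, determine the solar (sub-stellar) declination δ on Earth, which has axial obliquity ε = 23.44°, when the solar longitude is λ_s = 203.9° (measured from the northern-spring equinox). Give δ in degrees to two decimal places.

sin δ = sin ε · sin λ_s = sin 23.44° × sin 203.9° = -0.161161.
δ = arcsin(-0.161161) = -9.27°.

δ = -9.27°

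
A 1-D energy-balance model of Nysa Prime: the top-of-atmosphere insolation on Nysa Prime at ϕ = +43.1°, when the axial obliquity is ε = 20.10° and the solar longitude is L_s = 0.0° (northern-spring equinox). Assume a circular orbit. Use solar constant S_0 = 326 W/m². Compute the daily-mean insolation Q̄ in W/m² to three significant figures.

Solar declination: sin δ = sin ε · sin L_s = sin 20.10° × sin 0.0° = 0.00000, so δ = +0.000°.
cos h₀ = −tan(+43.1°) tan(+0.000°) = -0.0000, h₀ = 1.5708 rad.
Bracket: h₀ sin ϕ sin δ + cos ϕ cos δ sin h₀ = 1.5708×0.68327×0.00000 + 0.73016×1.00000×1.00000 = 0.000000 + 0.730160 = 0.730160.
Q̄ = (S_0/π) × [bracket] = (326/π) × 0.730160 = 75.77 W/m².

Q̄ ≈ 75.8 W/m²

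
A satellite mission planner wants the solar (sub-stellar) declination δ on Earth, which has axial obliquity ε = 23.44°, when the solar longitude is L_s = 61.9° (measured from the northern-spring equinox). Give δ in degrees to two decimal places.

sin δ = sin ε · sin L_s = sin 23.44° × sin 61.9° = 0.350900.
δ = arcsin(0.350900) = +20.54°.

δ = +20.54°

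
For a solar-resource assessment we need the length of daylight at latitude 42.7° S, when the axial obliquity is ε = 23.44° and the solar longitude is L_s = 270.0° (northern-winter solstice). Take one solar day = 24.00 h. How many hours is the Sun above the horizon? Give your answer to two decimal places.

15.14 h

Solar declination: sin δ = sin ε · sin L_s = sin 23.44° × sin 270.0° = -0.39779, so δ = -23.440°.
cos h₀ = −tan ϕ · tan δ = −tan(-42.7°) × tan(-23.440°) = -0.4001, so h₀ = 1.9824 rad = 113.58°.
Daylight = 2h₀/(2π) × 24.00 h = (1.9824/π) × 24.00 = 15.14 h.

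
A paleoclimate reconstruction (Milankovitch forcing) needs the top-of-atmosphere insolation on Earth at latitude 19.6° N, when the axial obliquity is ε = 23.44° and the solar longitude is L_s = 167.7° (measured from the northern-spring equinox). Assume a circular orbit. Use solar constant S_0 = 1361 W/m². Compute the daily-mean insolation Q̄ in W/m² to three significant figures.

Q̄ ≈ 426 W/m²

Solar declination: sin δ = sin ε · sin L_s = sin 23.44° × sin 167.7° = 0.08474, so δ = +4.861°.
cos h₀ = −tan(+19.6°) tan(+4.861°) = -0.0303, h₀ = 1.6011 rad.
Bracket: h₀ sin ϕ sin δ + cos ϕ cos δ sin h₀ = 1.6011×0.33545×0.08474 + 0.94206×0.99640×0.99954 = 0.045513 + 0.938237 = 0.983750.
Q̄ = (S_0/π) × [bracket] = (1361/π) × 0.983750 = 426.2 W/m².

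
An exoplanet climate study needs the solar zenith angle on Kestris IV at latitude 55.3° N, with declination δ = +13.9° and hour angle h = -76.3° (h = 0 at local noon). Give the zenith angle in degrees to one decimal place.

θ_z = 70.8°

cos θ_z = sin ϕ sin δ + cos ϕ cos δ cos h = 0.197502 + 0.130879 = 0.328381.
θ_z = arccos(0.328381) = 70.8°.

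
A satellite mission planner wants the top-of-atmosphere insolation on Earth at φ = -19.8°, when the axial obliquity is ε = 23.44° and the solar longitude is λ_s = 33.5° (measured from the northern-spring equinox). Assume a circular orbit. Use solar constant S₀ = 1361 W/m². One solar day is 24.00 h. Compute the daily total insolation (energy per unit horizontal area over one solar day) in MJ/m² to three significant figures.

30.1 MJ/m²

Solar declination: sin δ = sin ε · sin λ_s = sin 23.44° × sin 33.5° = 0.21955, so δ = +12.683°.
cos H₀ = −tan(-19.8°) tan(+12.683°) = 0.0810, H₀ = 1.4897 rad.
Bracket: H₀ sin φ sin δ + cos φ cos δ sin H₀ = 1.4897×-0.33874×0.21955 + 0.94088×0.97560×0.99671 = -0.110790 + 0.914903 = 0.804113.
Q̄ = (S₀/π) × [bracket] = (1361/π) × 0.804113 = 348.36 W/m².
Daily total = Q̄ × 24.00 h × 3600 s/h = 348.36 × 24.00 × 3600 / 10⁶ = 30.10 MJ/m².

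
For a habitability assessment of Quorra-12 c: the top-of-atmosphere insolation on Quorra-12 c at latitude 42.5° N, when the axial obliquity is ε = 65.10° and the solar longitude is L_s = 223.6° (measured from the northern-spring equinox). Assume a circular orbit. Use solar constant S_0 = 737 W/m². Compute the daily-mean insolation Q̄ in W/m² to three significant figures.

Solar declination: sin δ = sin ε · sin L_s = sin 65.10° × sin 223.6° = -0.62552, so δ = -38.720°.
cos h₀ = −tan(+42.5°) tan(-38.720°) = 0.7346, h₀ = 0.7457 rad.
Bracket: h₀ sin ϕ sin δ + cos ϕ cos δ sin h₀ = 0.7457×0.67559×-0.62552 + 0.73728×0.78021×0.67845 = -0.315129 + 0.390267 = 0.075138.
Q̄ = (S_0/π) × [bracket] = (737/π) × 0.075138 = 17.63 W/m².

Q̄ ≈ 17.6 W/m²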